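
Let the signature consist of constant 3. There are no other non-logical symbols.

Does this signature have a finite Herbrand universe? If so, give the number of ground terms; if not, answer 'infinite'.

1

There are no function symbols, so the only ground term is the single constant.
The Herbrand universe is {3}, finite with 1 element.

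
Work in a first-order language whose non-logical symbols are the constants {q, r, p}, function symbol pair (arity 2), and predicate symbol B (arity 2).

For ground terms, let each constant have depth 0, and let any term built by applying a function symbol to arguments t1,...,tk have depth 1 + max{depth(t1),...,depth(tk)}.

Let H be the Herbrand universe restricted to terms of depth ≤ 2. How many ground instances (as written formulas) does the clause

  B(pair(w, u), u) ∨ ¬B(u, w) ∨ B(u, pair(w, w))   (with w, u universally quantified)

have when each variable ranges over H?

Ground terms of depth ≤ 2:
  Count level by level. With function symbols pair/2, the terms of depth ≤ k are the 3 constants together with each function applied to depth-≤(k−1) tuples, so N_k = 3 + N_{k-1}^2.
  N_0 = 3
  N_1 = 3 + 3^2 = 12
  N_2 = 3 + 12^2 = 147
So there are 147 ground terms available for substitution.
The clause has 2 distinct variables (w, u), each appearing in the body. In the free term algebra distinct substitutions yield syntactically distinct ground instances.
Number of ground instances = 147^2 = 21609.

21609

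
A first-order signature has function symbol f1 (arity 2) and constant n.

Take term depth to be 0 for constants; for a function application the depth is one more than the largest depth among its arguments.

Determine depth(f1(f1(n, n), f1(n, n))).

2

depth(f1(n, n)) = 1 + max(0, 0) = 1
depth(f1(f1(n, n), f1(n, n))) = 1 + max(1, 1) = 2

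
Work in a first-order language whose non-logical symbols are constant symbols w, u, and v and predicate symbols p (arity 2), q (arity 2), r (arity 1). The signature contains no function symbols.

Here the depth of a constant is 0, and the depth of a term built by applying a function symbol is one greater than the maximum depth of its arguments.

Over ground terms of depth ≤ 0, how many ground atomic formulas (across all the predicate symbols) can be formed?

21

First count ground terms of depth ≤ 0.
With no function symbols every ground term is a constant, so there are exactly 3 ground terms at every depth bound.
N_0 = 3
So |H| = 3.
A ground atom is a predicate applied to a tuple of terms from H, so the count is the sum over predicates of |H|^arity:
  p: 3^2 = 9;  q: 3^2 = 9;  r: 3
Total ground atoms: 9 + 9 + 3 = 21.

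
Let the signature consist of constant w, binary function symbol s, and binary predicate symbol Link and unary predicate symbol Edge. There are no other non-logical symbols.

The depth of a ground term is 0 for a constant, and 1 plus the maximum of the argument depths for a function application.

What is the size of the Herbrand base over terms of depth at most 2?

First count ground terms of depth ≤ 2.
Let N_k count ground terms of depth at most k. Each non-constant term of depth ≤ k is some function symbol applied to depth-≤(k−1) arguments, giving N_k = 1 + N_{k-1}^2.
N_0 = 1
N_1 = 1 + 1^2 = 2
N_2 = 1 + 2^2 = 5
Explicitly: w, s(w, w), s(w, s(w, w)), s(s(w, w), w), s(s(w, w), s(w, w)).
So |H| = 5.
Ground atoms are formed by filling each argument slot of a predicate with a term from H, so an r-ary predicate gives |H|^r atoms:
  Link: 5^2 = 25;  Edge: 5
Total ground atoms: 25 + 5 = 30.

30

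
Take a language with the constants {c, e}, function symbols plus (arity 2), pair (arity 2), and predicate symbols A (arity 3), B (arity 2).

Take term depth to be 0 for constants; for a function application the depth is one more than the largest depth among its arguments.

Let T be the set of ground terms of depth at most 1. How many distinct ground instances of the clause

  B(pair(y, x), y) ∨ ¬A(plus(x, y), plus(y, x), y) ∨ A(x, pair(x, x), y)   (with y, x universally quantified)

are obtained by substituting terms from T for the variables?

100

Ground terms of depth ≤ 1:
  Count level by level. With function symbols plus/2, pair/2, the terms of depth ≤ k are the 2 constants together with each function applied to depth-≤(k−1) tuples, so N_k = 2 + N_{k-1}^2 + N_{k-1}^2.
  N_0 = 2
  N_1 = 2 + 2^2 + 2^2 = 10
  Explicitly: c, e, plus(c, c), plus(c, e), plus(e, c), plus(e, e), pair(c, c), pair(c, e), pair(e, c), pair(e, e).
So there are 10 ground terms available for substitution.
Each of y, x ranges independently over the available ground terms, and distinct assignments produce distinct instances.
Number of ground instances = 10^2 = 100.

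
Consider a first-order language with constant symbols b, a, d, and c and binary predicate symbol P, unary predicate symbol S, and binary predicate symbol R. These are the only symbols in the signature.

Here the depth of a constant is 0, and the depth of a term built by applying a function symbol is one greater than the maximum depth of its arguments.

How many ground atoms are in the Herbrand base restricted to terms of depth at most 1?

First count ground terms of depth ≤ 1.
With no function symbols every ground term is a constant, so there are exactly 4 ground terms at every depth bound.
N_0 = 4
N_1 = 4
Explicitly: b, a, d, c.
So |H| = 4.
Ground atoms are formed by filling each argument slot of a predicate with a term from H, so an r-ary predicate gives |H|^r atoms:
  P: 4^2 = 16;  S: 4;  R: 4^2 = 16
Total ground atoms: 16 + 4 + 16 = 36.

36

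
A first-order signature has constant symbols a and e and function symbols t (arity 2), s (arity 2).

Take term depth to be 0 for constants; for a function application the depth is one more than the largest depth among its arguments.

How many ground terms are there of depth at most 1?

10

Count level by level. With function symbols t/2, s/2, the terms of depth ≤ k are the 2 constants together with each function applied to depth-≤(k−1) tuples, so N_k = 2 + N_{k-1}^2 + N_{k-1}^2.
N_0 = 2
N_1 = 2 + 2^2 + 2^2 = 10
Explicitly: a, e, t(a, a), t(a, e), t(e, a), t(e, e), s(a, a), s(a, e), s(e, a), s(e, e).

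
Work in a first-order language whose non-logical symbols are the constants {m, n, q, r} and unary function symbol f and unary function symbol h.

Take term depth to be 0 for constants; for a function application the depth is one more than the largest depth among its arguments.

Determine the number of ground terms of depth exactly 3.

Count level by level. With function symbols f/1, h/1, the terms of depth ≤ k are the 4 constants together with each function applied to depth-≤(k−1) tuples, so N_k = 4 + N_{k-1} + N_{k-1}.
N_0 = 4
N_1 = 4 + 4 + 4 = 12
N_2 = 4 + 12 + 12 = 28
N_3 = 4 + 28 + 28 = 60
Terms of depth exactly 3: N_3 − N_2 = 60 − 28 = 32.

32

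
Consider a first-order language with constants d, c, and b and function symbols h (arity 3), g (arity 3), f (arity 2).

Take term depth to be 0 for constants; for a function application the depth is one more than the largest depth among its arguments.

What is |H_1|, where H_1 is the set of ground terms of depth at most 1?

Write N_k for the number of ground terms of depth ≤ k. A term of depth ≤ k is either a constant or a function symbol applied to arguments of depth ≤ k−1, so N_k = 3 + N_{k-1}^3 + N_{k-1}^3 + N_{k-1}^2.
N_0 = 3
N_1 = 3 + 3^3 + 3^3 + 3^2 = 66

66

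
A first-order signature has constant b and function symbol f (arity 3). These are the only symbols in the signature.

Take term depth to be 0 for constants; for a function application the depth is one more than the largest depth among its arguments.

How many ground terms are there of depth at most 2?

Count level by level. With function symbols f/3, the terms of depth ≤ k are the 1 constant together with each function applied to depth-≤(k−1) tuples, so N_k = 1 + N_{k-1}^3.
N_0 = 1
N_1 = 1 + 1^3 = 2
N_2 = 1 + 2^3 = 9
Explicitly: b, f(b, b, b), f(b, b, f(b, b, b)), f(b, f(b, b, b), b), f(b, f(b, b, b), f(b, b, b)), f(f(b, b, b), b, b), f(f(b, b, b), b, f(b, b, b)), f(f(b, b, b), f(b, b, b), b), f(f(b, b, b), f(b, b, b), f(b, b, b)).

9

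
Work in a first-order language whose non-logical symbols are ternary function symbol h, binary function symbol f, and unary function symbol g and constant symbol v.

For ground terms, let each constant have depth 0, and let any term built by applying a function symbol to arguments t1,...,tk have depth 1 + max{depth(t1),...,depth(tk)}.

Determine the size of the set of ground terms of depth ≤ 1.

Count level by level. With function symbols h/3, f/2, g/1, the terms of depth ≤ k are the 1 constant together with each function applied to depth-≤(k−1) tuples, so N_k = 1 + N_{k-1}^3 + N_{k-1}^2 + N_{k-1}.
N_0 = 1
N_1 = 1 + 1^3 + 1^2 + 1 = 4
Explicitly: v, h(v, v, v), f(v, v), g(v).

4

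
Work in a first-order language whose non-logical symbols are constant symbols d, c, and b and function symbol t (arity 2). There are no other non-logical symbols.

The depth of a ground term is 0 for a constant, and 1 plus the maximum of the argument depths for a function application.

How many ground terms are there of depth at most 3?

21612

Write N_k for the number of ground terms of depth ≤ k. A term of depth ≤ k is either a constant or a function symbol applied to arguments of depth ≤ k−1, so N_k = 3 + N_{k-1}^2.
N_0 = 3
N_1 = 3 + 3^2 = 12
N_2 = 3 + 12^2 = 147
N_3 = 3 + 147^2 = 21612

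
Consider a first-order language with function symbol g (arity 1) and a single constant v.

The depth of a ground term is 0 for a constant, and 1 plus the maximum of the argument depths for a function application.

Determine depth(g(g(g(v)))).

3

depth(g(v)) = 1 + depth(v) = 1 + 0 = 1
depth(g(g(v))) = 1 + depth(g(v)) = 1 + 1 = 2
depth(g(g(g(v)))) = 1 + depth(g(g(v))) = 1 + 2 = 3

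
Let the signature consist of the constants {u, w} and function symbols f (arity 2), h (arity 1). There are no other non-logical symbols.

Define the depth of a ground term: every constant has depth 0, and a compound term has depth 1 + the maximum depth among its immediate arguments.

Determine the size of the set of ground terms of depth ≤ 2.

74

Count level by level. With function symbols f/2, h/1, the terms of depth ≤ k are the 2 constants together with each function applied to depth-≤(k−1) tuples, so N_k = 2 + N_{k-1}^2 + N_{k-1}.
N_0 = 2
N_1 = 2 + 2^2 + 2 = 8
N_2 = 2 + 8^2 + 8 = 74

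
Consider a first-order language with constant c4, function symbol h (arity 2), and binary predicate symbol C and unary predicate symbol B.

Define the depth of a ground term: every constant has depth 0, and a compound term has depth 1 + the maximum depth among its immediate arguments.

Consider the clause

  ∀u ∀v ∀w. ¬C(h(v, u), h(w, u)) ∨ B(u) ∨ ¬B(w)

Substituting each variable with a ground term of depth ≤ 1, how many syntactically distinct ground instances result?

8

Ground terms of depth ≤ 1:
  Let N_k = |{terms of depth ≤ k}|. Then N_0 = 1 and N_k = 1 + N_{k-1}^2 for k ≥ 1 (one summand per function symbol, arity giving the exponent).
  N_0 = 1
  N_1 = 1 + 1^2 = 2
  Explicitly: c4, h(c4, c4).
So there are 2 ground terms available for substitution.
Each of u, v, w ranges independently over the available ground terms, and distinct assignments produce distinct instances.
Number of ground instances = 2^3 = 8.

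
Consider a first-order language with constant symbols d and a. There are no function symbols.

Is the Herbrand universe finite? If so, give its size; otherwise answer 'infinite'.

There are no function symbols, so every ground term is one of the 2 constants.
The Herbrand universe is {d, a}, which is finite with 2 elements.

2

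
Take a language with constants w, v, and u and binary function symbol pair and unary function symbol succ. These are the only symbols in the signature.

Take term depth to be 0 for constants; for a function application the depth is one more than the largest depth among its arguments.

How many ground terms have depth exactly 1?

Count level by level. With function symbols pair/2, succ/1, the terms of depth ≤ k are the 3 constants together with each function applied to depth-≤(k−1) tuples, so N_k = 3 + N_{k-1}^2 + N_{k-1}.
N_0 = 3
N_1 = 3 + 3^2 + 3 = 15
Terms of depth exactly 1: N_1 − N_0 = 15 − 3 = 12.

12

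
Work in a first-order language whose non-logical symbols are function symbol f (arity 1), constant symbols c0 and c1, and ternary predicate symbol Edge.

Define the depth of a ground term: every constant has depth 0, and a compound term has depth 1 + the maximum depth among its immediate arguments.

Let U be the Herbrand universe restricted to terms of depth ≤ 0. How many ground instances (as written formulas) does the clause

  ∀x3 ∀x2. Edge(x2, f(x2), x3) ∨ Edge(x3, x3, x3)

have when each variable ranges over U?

Ground terms of depth ≤ 0:
  Let N_k = |{terms of depth ≤ k}|. Then N_0 = 2 and N_k = 2 + N_{k-1} for k ≥ 1 (one summand per function symbol, arity giving the exponent).
  N_0 = 2
  Explicitly: c0, c1.
So there are 2 ground terms available for substitution.
There are 2 variables to instantiate (x3, x2), each occurring in at least one literal, so different choices give different ground instances.
Number of ground instances = 2^2 = 4.

4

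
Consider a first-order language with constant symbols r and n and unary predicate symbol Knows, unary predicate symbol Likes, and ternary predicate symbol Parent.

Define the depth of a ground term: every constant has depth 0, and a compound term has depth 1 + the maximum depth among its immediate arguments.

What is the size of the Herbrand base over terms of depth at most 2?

12

First count ground terms of depth ≤ 2.
With no function symbols every ground term is a constant, so there are exactly 2 ground terms at every depth bound.
N_0 = 2
N_1 = 2
N_2 = 2
Explicitly: r, n.
So |H| = 2.
Ground atoms are formed by filling each argument slot of a predicate with a term from H, so an r-ary predicate gives |H|^r atoms:
  Knows: 2;  Likes: 2;  Parent: 2^3 = 8
Total ground atoms: 2 + 2 + 8 = 12.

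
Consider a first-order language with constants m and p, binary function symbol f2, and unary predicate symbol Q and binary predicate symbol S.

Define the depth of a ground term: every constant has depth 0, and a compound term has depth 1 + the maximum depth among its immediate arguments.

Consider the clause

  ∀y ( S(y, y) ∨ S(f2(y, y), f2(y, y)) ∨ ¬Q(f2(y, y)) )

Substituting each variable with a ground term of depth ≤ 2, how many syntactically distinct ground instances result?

Ground terms of depth ≤ 2:
  Let N_k count ground terms of depth at most k. Each non-constant term of depth ≤ k is some function symbol applied to depth-≤(k−1) arguments, giving N_k = 2 + N_{k-1}^2.
  N_0 = 2
  N_1 = 2 + 2^2 = 6
  N_2 = 2 + 6^2 = 38
So there are 38 ground terms available for substitution.
The body mentions the single quantified variable y; since ground terms form a free algebra, no two substitutions collapse to the same formula.
Number of ground instances = 38.

38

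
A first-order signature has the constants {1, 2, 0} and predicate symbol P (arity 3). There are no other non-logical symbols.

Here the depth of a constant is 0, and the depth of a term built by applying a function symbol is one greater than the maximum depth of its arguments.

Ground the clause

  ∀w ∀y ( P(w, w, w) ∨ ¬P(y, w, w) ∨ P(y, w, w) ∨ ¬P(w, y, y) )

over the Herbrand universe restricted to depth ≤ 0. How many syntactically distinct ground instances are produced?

9

Ground terms of depth ≤ 0:
  With no function symbols every ground term is a constant, so there are exactly 3 ground terms at every depth bound.
  N_0 = 3
So there are 3 ground terms available for substitution.
There are 2 variables to instantiate (w, y), each occurring in at least one literal, so different choices give different ground instances.
Number of ground instances = 3^2 = 9.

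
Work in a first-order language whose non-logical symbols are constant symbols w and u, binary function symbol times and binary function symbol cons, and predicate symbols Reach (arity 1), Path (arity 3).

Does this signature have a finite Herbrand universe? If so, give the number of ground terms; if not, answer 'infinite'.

infinite

The signature has at least one function symbol (times, arity 2) and at least one constant (w).
Iterating times gives infinitely many distinct ground terms: w, times(w, w), times(times(w, w), times(w, w)), ...
So the Herbrand universe is infinite.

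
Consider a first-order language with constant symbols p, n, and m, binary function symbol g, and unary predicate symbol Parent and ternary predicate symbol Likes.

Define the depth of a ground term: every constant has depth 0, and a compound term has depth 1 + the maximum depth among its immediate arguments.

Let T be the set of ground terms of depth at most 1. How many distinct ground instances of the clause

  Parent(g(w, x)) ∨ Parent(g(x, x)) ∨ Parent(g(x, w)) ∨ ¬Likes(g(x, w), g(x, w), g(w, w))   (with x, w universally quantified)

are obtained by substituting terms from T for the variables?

144

Ground terms of depth ≤ 1:
  Let N_k count ground terms of depth at most k. Each non-constant term of depth ≤ k is some function symbol applied to depth-≤(k−1) arguments, giving N_k = 3 + N_{k-1}^2.
  N_0 = 3
  N_1 = 3 + 3^2 = 12
So there are 12 ground terms available for substitution.
The clause has 2 distinct variables (x, w), each appearing in the body. In the free term algebra distinct substitutions yield syntactically distinct ground instances.
Number of ground instances = 12^2 = 144.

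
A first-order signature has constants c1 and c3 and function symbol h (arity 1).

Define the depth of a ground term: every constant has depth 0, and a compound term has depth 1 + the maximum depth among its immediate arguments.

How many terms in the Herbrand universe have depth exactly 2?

Let N_k = |{terms of depth ≤ k}|. Then N_0 = 2 and N_k = 2 + N_{k-1} for k ≥ 1 (one summand per function symbol, arity giving the exponent).
N_0 = 2
N_1 = 2 + 2 = 4
N_2 = 2 + 4 = 6
Terms of depth exactly 2: N_2 − N_1 = 6 − 4 = 2.

2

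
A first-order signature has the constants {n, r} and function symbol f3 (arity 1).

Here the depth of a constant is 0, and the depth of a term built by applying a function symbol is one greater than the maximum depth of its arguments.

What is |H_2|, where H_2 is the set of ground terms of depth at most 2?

6

Write N_k for the number of ground terms of depth ≤ k. A term of depth ≤ k is either a constant or a function symbol applied to arguments of depth ≤ k−1, so N_k = 2 + N_{k-1}.
N_0 = 2
N_1 = 2 + 2 = 4
N_2 = 2 + 4 = 6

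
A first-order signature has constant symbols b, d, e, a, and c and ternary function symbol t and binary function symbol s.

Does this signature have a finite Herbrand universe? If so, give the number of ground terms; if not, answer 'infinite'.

The signature has at least one function symbol (t, arity 3) and at least one constant (b).
Iterating t gives infinitely many distinct ground terms: b, t(b, b, b), t(t(b, b, b), t(b, b, b), t(b, b, b)), ...
So the Herbrand universe is infinite.

infinite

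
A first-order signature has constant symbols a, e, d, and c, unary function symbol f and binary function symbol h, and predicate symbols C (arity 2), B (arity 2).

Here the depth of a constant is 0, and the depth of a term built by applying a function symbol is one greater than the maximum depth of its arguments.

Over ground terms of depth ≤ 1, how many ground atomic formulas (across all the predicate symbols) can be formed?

1152

First count ground terms of depth ≤ 1.
If N_k denotes the number of depth-≤k ground terms, the 4 constants give N_0 = 4, and each function symbol of arity r contributes N_{k-1}^r new terms at level k: N_k = 4 + N_{k-1} + N_{k-1}^2.
N_0 = 4
N_1 = 4 + 4 + 4^2 = 24
So |H| = 24.
For each predicate symbol, the number of ground atoms is |H| raised to its arity; summing:
  C: 24^2 = 576;  B: 24^2 = 576
Total ground atoms: 576 + 576 = 1152.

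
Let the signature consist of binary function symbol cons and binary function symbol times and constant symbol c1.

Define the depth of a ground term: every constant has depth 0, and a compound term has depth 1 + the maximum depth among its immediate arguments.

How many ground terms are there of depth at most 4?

1045459

If N_k denotes the number of depth-≤k ground terms, the 1 constant gives N_0 = 1, and each function symbol of arity r contributes N_{k-1}^r new terms at level k: N_k = 1 + N_{k-1}^2 + N_{k-1}^2.
N_0 = 1
N_1 = 1 + 1^2 + 1^2 = 3
N_2 = 1 + 3^2 + 3^2 = 19
N_3 = 1 + 19^2 + 19^2 = 723
N_4 = 1 + 723^2 + 723^2 = 1045459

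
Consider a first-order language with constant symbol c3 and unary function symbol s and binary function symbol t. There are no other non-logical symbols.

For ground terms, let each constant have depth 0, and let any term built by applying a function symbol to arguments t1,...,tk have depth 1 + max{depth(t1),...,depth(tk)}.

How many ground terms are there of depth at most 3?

If N_k denotes the number of depth-≤k ground terms, the 1 constant gives N_0 = 1, and each function symbol of arity r contributes N_{k-1}^r new terms at level k: N_k = 1 + N_{k-1} + N_{k-1}^2.
N_0 = 1
N_1 = 1 + 1 + 1^2 = 3
N_2 = 1 + 3 + 3^2 = 13
N_3 = 1 + 13 + 13^2 = 183

183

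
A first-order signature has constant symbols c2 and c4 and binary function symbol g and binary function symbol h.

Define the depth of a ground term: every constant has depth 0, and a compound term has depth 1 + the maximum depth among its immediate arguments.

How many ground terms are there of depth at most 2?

If N_k denotes the number of depth-≤k ground terms, the 2 constants give N_0 = 2, and each function symbol of arity r contributes N_{k-1}^r new terms at level k: N_k = 2 + N_{k-1}^2 + N_{k-1}^2.
N_0 = 2
N_1 = 2 + 2^2 + 2^2 = 10
N_2 = 2 + 10^2 + 10^2 = 202

202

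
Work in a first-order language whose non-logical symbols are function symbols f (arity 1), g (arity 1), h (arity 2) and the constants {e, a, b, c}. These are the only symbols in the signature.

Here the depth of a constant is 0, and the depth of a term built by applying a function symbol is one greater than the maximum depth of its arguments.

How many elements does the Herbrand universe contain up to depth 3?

714028

Write N_k for the number of ground terms of depth ≤ k. A term of depth ≤ k is either a constant or a function symbol applied to arguments of depth ≤ k−1, so N_k = 4 + N_{k-1} + N_{k-1} + N_{k-1}^2.
N_0 = 4
N_1 = 4 + 4 + 4 + 4^2 = 28
N_2 = 4 + 28 + 28 + 28^2 = 844
N_3 = 4 + 844 + 844 + 844^2 = 714028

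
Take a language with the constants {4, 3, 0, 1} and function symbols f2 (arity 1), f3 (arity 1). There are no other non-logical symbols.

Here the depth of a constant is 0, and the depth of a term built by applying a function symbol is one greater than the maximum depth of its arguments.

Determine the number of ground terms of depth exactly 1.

8

Count level by level. With function symbols f2/1, f3/1, the terms of depth ≤ k are the 4 constants together with each function applied to depth-≤(k−1) tuples, so N_k = 4 + N_{k-1} + N_{k-1}.
N_0 = 4
N_1 = 4 + 4 + 4 = 12
Terms of depth exactly 1: N_1 − N_0 = 12 − 4 = 8.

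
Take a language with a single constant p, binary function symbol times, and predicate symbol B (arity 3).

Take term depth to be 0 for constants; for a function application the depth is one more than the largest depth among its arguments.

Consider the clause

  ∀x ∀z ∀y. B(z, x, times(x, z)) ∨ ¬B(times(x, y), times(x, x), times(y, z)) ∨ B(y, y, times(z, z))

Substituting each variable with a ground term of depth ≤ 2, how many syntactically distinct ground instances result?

Ground terms of depth ≤ 2:
  Let N_k count ground terms of depth at most k. Each non-constant term of depth ≤ k is some function symbol applied to depth-≤(k−1) arguments, giving N_k = 1 + N_{k-1}^2.
  N_0 = 1
  N_1 = 1 + 1^2 = 2
  N_2 = 1 + 2^2 = 5
So there are 5 ground terms available for substitution.
The clause has 3 distinct variables (x, z, y), each appearing in the body. In the free term algebra distinct substitutions yield syntactically distinct ground instances.
Number of ground instances = 5^3 = 125.

125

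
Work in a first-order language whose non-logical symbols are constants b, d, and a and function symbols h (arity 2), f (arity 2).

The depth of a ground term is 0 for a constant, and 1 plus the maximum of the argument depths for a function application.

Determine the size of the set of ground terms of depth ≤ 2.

Let N_k count ground terms of depth at most k. Each non-constant term of depth ≤ k is some function symbol applied to depth-≤(k−1) arguments, giving N_k = 3 + N_{k-1}^2 + N_{k-1}^2.
N_0 = 3
N_1 = 3 + 3^2 + 3^2 = 21
N_2 = 3 + 21^2 + 21^2 = 885

885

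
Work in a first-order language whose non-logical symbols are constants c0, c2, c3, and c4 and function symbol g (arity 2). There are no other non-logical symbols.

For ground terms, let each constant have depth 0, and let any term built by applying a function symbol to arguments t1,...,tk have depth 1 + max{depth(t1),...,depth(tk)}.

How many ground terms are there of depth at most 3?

Count level by level. With function symbols g/2, the terms of depth ≤ k are the 4 constants together with each function applied to depth-≤(k−1) tuples, so N_k = 4 + N_{k-1}^2.
N_0 = 4
N_1 = 4 + 4^2 = 20
N_2 = 4 + 20^2 = 404
N_3 = 4 + 404^2 = 163220

163220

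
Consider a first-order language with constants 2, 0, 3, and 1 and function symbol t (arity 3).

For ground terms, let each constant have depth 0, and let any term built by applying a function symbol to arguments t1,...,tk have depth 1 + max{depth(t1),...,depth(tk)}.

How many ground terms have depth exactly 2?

314368

Count level by level. With function symbols t/3, the terms of depth ≤ k are the 4 constants together with each function applied to depth-≤(k−1) tuples, so N_k = 4 + N_{k-1}^3.
N_0 = 4
N_1 = 4 + 4^3 = 68
N_2 = 4 + 68^3 = 314436
Terms of depth exactly 2: N_2 − N_1 = 314436 − 68 = 314368.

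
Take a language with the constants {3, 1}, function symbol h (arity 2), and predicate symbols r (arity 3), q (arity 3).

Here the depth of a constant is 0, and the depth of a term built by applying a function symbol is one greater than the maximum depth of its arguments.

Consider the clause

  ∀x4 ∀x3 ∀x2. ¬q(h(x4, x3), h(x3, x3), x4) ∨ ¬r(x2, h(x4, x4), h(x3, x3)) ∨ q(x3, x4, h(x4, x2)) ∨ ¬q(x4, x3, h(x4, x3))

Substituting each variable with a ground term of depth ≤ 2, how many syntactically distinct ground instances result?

54872

Ground terms of depth ≤ 2:
  Let N_k count ground terms of depth at most k. Each non-constant term of depth ≤ k is some function symbol applied to depth-≤(k−1) arguments, giving N_k = 2 + N_{k-1}^2.
  N_0 = 2
  N_1 = 2 + 2^2 = 6
  N_2 = 2 + 6^2 = 38
So there are 38 ground terms available for substitution.
Each of x4, x3, x2 ranges independently over the available ground terms, and distinct assignments produce distinct instances.
Number of ground instances = 38^3 = 54872.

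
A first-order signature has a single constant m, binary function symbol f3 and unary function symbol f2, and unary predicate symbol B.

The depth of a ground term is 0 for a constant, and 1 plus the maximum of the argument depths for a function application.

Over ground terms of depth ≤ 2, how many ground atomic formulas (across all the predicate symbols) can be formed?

First count ground terms of depth ≤ 2.
Write N_k for the number of ground terms of depth ≤ k. A term of depth ≤ k is either a constant or a function symbol applied to arguments of depth ≤ k−1, so N_k = 1 + N_{k-1}^2 + N_{k-1}.
N_0 = 1
N_1 = 1 + 1^2 + 1 = 3
N_2 = 1 + 3^2 + 3 = 13
So |H| = 13.
For each predicate symbol, the number of ground atoms is |H| raised to its arity; summing:
  B: 13
Total ground atoms: 13.

13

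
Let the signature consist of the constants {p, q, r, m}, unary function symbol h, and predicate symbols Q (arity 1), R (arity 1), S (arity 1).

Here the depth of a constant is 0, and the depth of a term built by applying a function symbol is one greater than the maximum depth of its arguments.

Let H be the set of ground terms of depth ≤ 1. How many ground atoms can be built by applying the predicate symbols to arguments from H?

First count ground terms of depth ≤ 1.
Let N_k = |{terms of depth ≤ k}|. Then N_0 = 4 and N_k = 4 + N_{k-1} for k ≥ 1 (one summand per function symbol, arity giving the exponent).
N_0 = 4
N_1 = 4 + 4 = 8
So |H| = 8.
For each predicate symbol, the number of ground atoms is |H| raised to its arity; summing:
  Q: 8;  R: 8;  S: 8
Total ground atoms: 8 + 8 + 8 = 24.

24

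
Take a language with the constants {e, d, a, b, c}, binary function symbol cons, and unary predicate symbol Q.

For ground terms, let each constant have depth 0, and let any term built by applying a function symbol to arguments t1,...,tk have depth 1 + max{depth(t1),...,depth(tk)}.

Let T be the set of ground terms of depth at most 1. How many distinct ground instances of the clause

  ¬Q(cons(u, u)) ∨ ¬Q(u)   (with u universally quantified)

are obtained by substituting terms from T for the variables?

Ground terms of depth ≤ 1:
  Let N_k = |{terms of depth ≤ k}|. Then N_0 = 5 and N_k = 5 + N_{k-1}^2 for k ≥ 1 (one summand per function symbol, arity giving the exponent).
  N_0 = 5
  N_1 = 5 + 5^2 = 30
So there are 30 ground terms available for substitution.
The body mentions the single quantified variable u; since ground terms form a free algebra, no two substitutions collapse to the same formula.
Number of ground instances = 30.

30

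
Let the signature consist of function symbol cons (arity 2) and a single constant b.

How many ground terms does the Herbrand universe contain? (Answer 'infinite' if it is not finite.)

The signature has at least one function symbol (cons, arity 2) and at least one constant (b).
Iterating cons gives infinitely many distinct ground terms: b, cons(b, b), cons(cons(b, b), cons(b, b)), ...
So the Herbrand universe is infinite.

infinite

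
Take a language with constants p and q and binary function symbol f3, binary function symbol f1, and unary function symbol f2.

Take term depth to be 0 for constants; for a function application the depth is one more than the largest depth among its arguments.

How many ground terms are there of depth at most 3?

182712

Write N_k for the number of ground terms of depth ≤ k. A term of depth ≤ k is either a constant or a function symbol applied to arguments of depth ≤ k−1, so N_k = 2 + N_{k-1}^2 + N_{k-1}^2 + N_{k-1}.
N_0 = 2
N_1 = 2 + 2^2 + 2^2 + 2 = 12
N_2 = 2 + 12^2 + 12^2 + 12 = 302
N_3 = 2 + 302^2 + 302^2 + 302 = 182712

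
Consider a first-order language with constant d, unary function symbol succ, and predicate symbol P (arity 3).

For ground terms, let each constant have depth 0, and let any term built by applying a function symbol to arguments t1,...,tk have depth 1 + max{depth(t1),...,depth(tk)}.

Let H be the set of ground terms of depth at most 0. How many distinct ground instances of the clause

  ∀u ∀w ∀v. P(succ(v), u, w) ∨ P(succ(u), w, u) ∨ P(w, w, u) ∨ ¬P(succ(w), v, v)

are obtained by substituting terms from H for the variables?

Ground terms of depth ≤ 0:
  If N_k denotes the number of depth-≤k ground terms, the 1 constant gives N_0 = 1, and each function symbol of arity r contributes N_{k-1}^r new terms at level k: N_k = 1 + N_{k-1}.
  N_0 = 1
  Explicitly: d.
So there is exactly 1 ground term available for substitution.
The body mentions every one of the 3 quantified variables; since ground terms form a free algebra, no two substitutions collapse to the same formula.
Number of ground instances = 1^3 = 1.

1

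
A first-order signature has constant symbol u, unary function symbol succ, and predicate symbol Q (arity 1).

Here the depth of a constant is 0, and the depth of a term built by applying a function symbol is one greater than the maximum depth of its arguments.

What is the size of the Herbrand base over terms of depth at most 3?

First count ground terms of depth ≤ 3.
Let N_k count ground terms of depth at most k. Each non-constant term of depth ≤ k is some function symbol applied to depth-≤(k−1) arguments, giving N_k = 1 + N_{k-1}.
N_0 = 1
N_1 = 1 + 1 = 2
N_2 = 1 + 2 = 3
N_3 = 1 + 3 = 4
So |H| = 4.
Each predicate of arity r yields |H|^r ground atoms (one per choice of an r-tuple from H):
  Q: 4
Total ground atoms: 4.

4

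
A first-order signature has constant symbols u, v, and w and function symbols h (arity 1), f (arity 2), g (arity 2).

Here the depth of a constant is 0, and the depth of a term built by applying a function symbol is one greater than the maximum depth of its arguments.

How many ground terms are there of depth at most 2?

If N_k denotes the number of depth-≤k ground terms, the 3 constants give N_0 = 3, and each function symbol of arity r contributes N_{k-1}^r new terms at level k: N_k = 3 + N_{k-1} + N_{k-1}^2 + N_{k-1}^2.
N_0 = 3
N_1 = 3 + 3 + 3^2 + 3^2 = 24
N_2 = 3 + 24 + 24^2 + 24^2 = 1179

1179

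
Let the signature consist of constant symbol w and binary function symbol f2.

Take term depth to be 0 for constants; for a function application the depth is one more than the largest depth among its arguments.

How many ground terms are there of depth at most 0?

Write N_k for the number of ground terms of depth ≤ k. A term of depth ≤ k is either a constant or a function symbol applied to arguments of depth ≤ k−1, so N_k = 1 + N_{k-1}^2.
N_0 = 1
Explicitly: w.

1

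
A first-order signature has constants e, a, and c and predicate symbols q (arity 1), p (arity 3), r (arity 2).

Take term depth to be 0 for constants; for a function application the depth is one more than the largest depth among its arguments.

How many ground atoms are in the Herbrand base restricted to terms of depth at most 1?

First count ground terms of depth ≤ 1.
With no function symbols every ground term is a constant, so there are exactly 3 ground terms at every depth bound.
N_0 = 3
N_1 = 3
Explicitly: e, a, c.
So |H| = 3.
Each predicate of arity r yields |H|^r ground atoms (one per choice of an r-tuple from H):
  q: 3;  p: 3^3 = 27;  r: 3^2 = 9
Total ground atoms: 3 + 27 + 9 = 39.

39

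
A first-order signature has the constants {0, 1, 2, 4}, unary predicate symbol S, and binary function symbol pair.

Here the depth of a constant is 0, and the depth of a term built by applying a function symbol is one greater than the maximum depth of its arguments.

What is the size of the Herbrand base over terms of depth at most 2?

404

First count ground terms of depth ≤ 2.
Count level by level. With function symbols pair/2, the terms of depth ≤ k are the 4 constants together with each function applied to depth-≤(k−1) tuples, so N_k = 4 + N_{k-1}^2.
N_0 = 4
N_1 = 4 + 4^2 = 20
N_2 = 4 + 20^2 = 404
So |H| = 404.
For each predicate symbol, the number of ground atoms is |H| raised to its arity; summing:
  S: 404
Total ground atoms: 404.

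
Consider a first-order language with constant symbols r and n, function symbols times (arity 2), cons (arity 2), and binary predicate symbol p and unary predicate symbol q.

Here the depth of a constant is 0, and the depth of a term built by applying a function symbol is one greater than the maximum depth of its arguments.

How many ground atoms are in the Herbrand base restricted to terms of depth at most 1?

110

First count ground terms of depth ≤ 1.
Write N_k for the number of ground terms of depth ≤ k. A term of depth ≤ k is either a constant or a function symbol applied to arguments of depth ≤ k−1, so N_k = 2 + N_{k-1}^2 + N_{k-1}^2.
N_0 = 2
N_1 = 2 + 2^2 + 2^2 = 10
Explicitly: r, n, times(r, r), times(r, n), times(n, r), times(n, n), cons(r, r), cons(r, n), cons(n, r), cons(n, n).
So |H| = 10.
For each predicate symbol, the number of ground atoms is |H| raised to its arity; summing:
  p: 10^2 = 100;  q: 10
Total ground atoms: 100 + 10 = 110.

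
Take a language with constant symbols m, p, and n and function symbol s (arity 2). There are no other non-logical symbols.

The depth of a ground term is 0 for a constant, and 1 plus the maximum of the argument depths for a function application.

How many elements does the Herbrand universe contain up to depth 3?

Let N_k = |{terms of depth ≤ k}|. Then N_0 = 3 and N_k = 3 + N_{k-1}^2 for k ≥ 1 (one summand per function symbol, arity giving the exponent).
N_0 = 3
N_1 = 3 + 3^2 = 12
N_2 = 3 + 12^2 = 147
N_3 = 3 + 147^2 = 21612

21612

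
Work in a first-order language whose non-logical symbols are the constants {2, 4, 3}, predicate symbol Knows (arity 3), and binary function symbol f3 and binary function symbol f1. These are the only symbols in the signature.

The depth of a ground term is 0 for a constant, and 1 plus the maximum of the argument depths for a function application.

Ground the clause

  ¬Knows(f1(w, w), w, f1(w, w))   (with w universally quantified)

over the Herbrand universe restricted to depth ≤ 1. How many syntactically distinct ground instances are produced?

Ground terms of depth ≤ 1:
  Count level by level. With function symbols f3/2, f1/2, the terms of depth ≤ k are the 3 constants together with each function applied to depth-≤(k−1) tuples, so N_k = 3 + N_{k-1}^2 + N_{k-1}^2.
  N_0 = 3
  N_1 = 3 + 3^2 + 3^2 = 21
So there are 21 ground terms available for substitution.
The body mentions the single quantified variable w; since ground terms form a free algebra, no two substitutions collapse to the same formula.
Number of ground instances = 21.

21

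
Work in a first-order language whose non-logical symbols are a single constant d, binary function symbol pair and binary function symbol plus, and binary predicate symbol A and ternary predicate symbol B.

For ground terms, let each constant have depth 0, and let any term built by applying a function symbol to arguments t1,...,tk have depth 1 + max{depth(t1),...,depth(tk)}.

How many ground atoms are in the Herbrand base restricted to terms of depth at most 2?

First count ground terms of depth ≤ 2.
Count level by level. With function symbols pair/2, plus/2, the terms of depth ≤ k are the 1 constant together with each function applied to depth-≤(k−1) tuples, so N_k = 1 + N_{k-1}^2 + N_{k-1}^2.
N_0 = 1
N_1 = 1 + 1^2 + 1^2 = 3
N_2 = 1 + 3^2 + 3^2 = 19
So |H| = 19.
For each predicate symbol, the number of ground atoms is |H| raised to its arity; summing:
  A: 19^2 = 361;  B: 19^3 = 6859
Total ground atoms: 361 + 6859 = 7220.

7220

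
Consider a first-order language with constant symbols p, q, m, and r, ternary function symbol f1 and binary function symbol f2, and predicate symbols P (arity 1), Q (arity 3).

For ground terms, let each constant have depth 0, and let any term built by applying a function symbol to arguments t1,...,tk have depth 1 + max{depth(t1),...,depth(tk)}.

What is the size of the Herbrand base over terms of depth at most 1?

First count ground terms of depth ≤ 1.
Count level by level. With function symbols f1/3, f2/2, the terms of depth ≤ k are the 4 constants together with each function applied to depth-≤(k−1) tuples, so N_k = 4 + N_{k-1}^3 + N_{k-1}^2.
N_0 = 4
N_1 = 4 + 4^3 + 4^2 = 84
So |H| = 84.
Each predicate of arity r yields |H|^r ground atoms (one per choice of an r-tuple from H):
  P: 84;  Q: 84^3 = 592704
Total ground atoms: 84 + 592704 = 592788.

592788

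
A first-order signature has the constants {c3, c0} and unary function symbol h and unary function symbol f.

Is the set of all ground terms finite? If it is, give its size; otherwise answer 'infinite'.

The signature has at least one function symbol (h, arity 1) and at least one constant (c3).
Iterating h gives infinitely many distinct ground terms: c3, h(c3), h(h(c3)), ...
So the Herbrand universe is infinite.

infinite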